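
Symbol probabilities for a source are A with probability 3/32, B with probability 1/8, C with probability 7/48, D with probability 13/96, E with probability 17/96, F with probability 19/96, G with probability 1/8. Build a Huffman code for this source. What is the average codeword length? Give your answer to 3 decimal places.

Repeatedly combine the two least-probable nodes; the expected code length is the sum of the merged weights.
merge 3/32 + 1/8 → 7/32
merge 1/8 + 13/96 → 25/96
merge 7/48 + 17/96 → 31/96
merge 19/96 + 7/32 → 5/12
merge 25/96 + 31/96 → 7/12
merge 5/12 + 7/12 → 1
L = 7/32 + 25/96 + 31/96 + 5/12 + 7/12 + 1 = 269/96 ≈ 2.802 bits/symbol.

2.802 bits/symbol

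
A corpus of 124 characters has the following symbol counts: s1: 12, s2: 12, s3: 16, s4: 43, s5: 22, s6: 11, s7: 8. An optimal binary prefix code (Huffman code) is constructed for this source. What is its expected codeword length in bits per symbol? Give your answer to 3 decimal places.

2.629 bits/symbol

Probabilities are the counts divided by 124.
Repeatedly combine the two least-probable nodes; the expected code length is the sum of the merged weights.
merge 2/31 + 11/124 → 19/124
merge 3/31 + 3/31 → 6/31
merge 4/31 + 19/124 → 35/124
merge 11/62 + 6/31 → 23/62
merge 35/124 + 43/124 → 39/62
merge 23/62 + 39/62 → 1
L = 19/124 + 6/31 + 35/124 + 23/62 + 39/62 + 1 = 163/62 ≈ 2.629 bits/symbol.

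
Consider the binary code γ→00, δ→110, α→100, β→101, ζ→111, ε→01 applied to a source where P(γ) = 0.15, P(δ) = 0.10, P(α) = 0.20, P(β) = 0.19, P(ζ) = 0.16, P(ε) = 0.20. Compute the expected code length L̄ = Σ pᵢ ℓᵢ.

L̄ = Σ pᵢ·ℓᵢ = 0.15·2 + 0.10·3 + 0.20·3 + 0.19·3 + 0.16·3 + 0.20·2 = 2.65 bits/symbol.

2.65 bits/symbol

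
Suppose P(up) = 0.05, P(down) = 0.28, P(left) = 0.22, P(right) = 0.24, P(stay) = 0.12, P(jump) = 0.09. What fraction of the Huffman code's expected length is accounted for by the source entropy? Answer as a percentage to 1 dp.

99.4%

Entropy H = −Σ p log₂ p ≈ 2.3847 bits.
Huffman merges: 1/20+9/100→7/50; 3/25+7/50→13/50; 11/50+6/25→23/50; 13/50+7/25→27/50; 23/50+27/50→1. L = 12/5 ≈ 2.4000.
Efficiency = H/L = 2.3847/2.4000 = 99.4%.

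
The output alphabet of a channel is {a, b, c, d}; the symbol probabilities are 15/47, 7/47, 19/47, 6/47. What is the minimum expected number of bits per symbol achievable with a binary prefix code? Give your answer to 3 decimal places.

Repeatedly combine the two least-probable nodes; the expected code length is the sum of the merged weights.
merge 6/47 + 7/47 → 13/47
merge 13/47 + 15/47 → 28/47
merge 19/47 + 28/47 → 1
L = 13/47 + 28/47 + 1 = 88/47 ≈ 1.872 bits/symbol.

1.872 bits/symbol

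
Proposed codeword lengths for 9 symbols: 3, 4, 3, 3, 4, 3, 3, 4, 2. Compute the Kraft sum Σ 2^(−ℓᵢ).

1.0625

With common denominator 2^4 = 16: Σ 2^(−ℓᵢ) = 2/16 + 1/16 + 2/16 + 2/16 + 1/16 + 2/16 + 2/16 + 1/16 + 4/16 = 17/16 = 1.0625.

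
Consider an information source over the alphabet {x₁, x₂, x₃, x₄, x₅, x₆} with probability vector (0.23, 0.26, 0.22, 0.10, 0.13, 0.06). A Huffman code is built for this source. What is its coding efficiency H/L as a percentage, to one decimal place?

Entropy H = −Σ p log₂ p ≈ 2.4319 bits.
Huffman merges: 3/50+1/10→4/25; 13/100+4/25→29/100; 11/50+23/100→9/20; 13/50+29/100→11/20; 9/20+11/20→1. L = 49/20 ≈ 2.4500.
Efficiency = H/L = 2.4319/2.4500 = 99.3%.

99.3%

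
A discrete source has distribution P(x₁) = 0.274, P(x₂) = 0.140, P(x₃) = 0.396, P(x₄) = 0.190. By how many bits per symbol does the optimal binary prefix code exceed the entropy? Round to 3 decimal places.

0.041 bits

Entropy H = −Σ p log₂ p ≈ 1.8933 bits.
Huffman merges: 7/50+19/100→33/100; 137/500+33/100→151/250; 99/250+151/250→1. L = 967/500 ≈ 1.9340.
L − H = 1.9340 − 1.8933 = 0.041 bits.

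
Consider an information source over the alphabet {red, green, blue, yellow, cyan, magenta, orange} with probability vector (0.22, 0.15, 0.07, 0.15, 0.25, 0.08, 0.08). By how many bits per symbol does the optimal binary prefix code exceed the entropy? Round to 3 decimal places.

0.027 bits

Entropy H = −Σ p log₂ p ≈ 2.6532 bits.
Huffman merges: 7/100+2/25→3/20; 2/25+3/20→23/100; 3/20+3/20→3/10; 11/50+23/100→9/20; 1/4+3/10→11/20; 9/20+11/20→1. L = 67/25 ≈ 2.6800.
L − H = 2.6800 − 2.6532 = 0.027 bits.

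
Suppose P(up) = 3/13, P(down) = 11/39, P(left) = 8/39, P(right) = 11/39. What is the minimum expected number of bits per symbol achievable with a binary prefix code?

2 bits/symbol

Repeatedly combine the two least-probable nodes; the expected code length is the sum of the merged weights.
merge 8/39 + 3/13 → 17/39
merge 11/39 + 11/39 → 22/39
merge 17/39 + 22/39 → 1
L = 17/39 + 22/39 + 1 = 2 bits/symbol.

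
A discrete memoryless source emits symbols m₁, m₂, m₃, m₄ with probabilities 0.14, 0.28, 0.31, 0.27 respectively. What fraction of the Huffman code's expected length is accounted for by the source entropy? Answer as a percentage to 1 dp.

Entropy H = −Σ p log₂ p ≈ 1.9451 bits.
Huffman merges: 7/50+27/100→41/100; 7/25+31/100→59/100; 41/100+59/100→1. L = 2 ≈ 2.0000.
Efficiency = H/L = 1.9451/2.0000 = 97.3%.

97.3%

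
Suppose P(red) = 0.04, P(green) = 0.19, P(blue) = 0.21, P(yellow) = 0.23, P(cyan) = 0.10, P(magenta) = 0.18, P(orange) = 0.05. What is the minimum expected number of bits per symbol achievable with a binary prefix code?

2.65 bits/symbol

Repeatedly combine the two least-probable nodes; the expected code length is the sum of the merged weights.
merge 1/25 + 1/20 → 9/100
merge 9/100 + 1/10 → 19/100
merge 9/50 + 19/100 → 37/100
merge 19/100 + 21/100 → 2/5
merge 23/100 + 37/100 → 3/5
merge 2/5 + 3/5 → 1
L = 9/100 + 19/100 + 37/100 + 2/5 + 3/5 + 1 = 53/20 = 2.65 bits/symbol.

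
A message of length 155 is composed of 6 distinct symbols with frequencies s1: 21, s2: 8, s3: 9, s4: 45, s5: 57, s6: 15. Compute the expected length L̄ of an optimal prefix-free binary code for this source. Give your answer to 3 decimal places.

2.290 bits/symbol

Probabilities are the counts divided by 155.
Repeatedly combine the two least-probable nodes; the expected code length is the sum of the merged weights.
merge 8/155 + 9/155 → 17/155
merge 3/31 + 17/155 → 32/155
merge 21/155 + 32/155 → 53/155
merge 9/31 + 53/155 → 98/155
merge 57/155 + 98/155 → 1
L = 17/155 + 32/155 + 53/155 + 98/155 + 1 = 71/31 ≈ 2.290 bits/symbol.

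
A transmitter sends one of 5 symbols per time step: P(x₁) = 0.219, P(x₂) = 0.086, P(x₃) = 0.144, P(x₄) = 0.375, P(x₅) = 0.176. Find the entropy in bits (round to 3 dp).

2.159 bits

H = −Σ pᵢ log₂ pᵢ.
−0.219·log₂(0.219) = 0.4798
−0.086·log₂(0.086) = 0.3044
−0.144·log₂(0.144) = 0.4026
−0.375·log₂(0.375) = 0.5306
−0.176·log₂(0.176) = 0.4411
Sum ≈ 2.1586 → 2.159 bits.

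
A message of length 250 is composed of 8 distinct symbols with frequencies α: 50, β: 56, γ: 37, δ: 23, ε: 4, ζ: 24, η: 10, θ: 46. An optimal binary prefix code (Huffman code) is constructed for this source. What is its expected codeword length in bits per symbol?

2.78 bits/symbol

Probabilities are the counts divided by 250.
Repeatedly combine the two least-probable nodes; the expected code length is the sum of the merged weights.
merge 2/125 + 1/25 → 7/125
merge 7/125 + 23/250 → 37/250
merge 12/125 + 37/250 → 61/250
merge 37/250 + 23/125 → 83/250
merge 1/5 + 28/125 → 53/125
merge 61/250 + 83/250 → 72/125
merge 53/125 + 72/125 → 1
L = 7/125 + 37/250 + 61/250 + 83/250 + 53/125 + 72/125 + 1 = 139/50 = 2.78 bits/symbol.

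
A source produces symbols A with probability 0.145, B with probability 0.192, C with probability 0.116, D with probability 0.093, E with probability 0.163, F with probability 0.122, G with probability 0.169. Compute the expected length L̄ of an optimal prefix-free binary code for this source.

Repeatedly combine the two least-probable nodes; the expected code length is the sum of the merged weights.
merge 93/1000 + 29/250 → 209/1000
merge 61/500 + 29/200 → 267/1000
merge 163/1000 + 169/1000 → 83/250
merge 24/125 + 209/1000 → 401/1000
merge 267/1000 + 83/250 → 599/1000
merge 401/1000 + 599/1000 → 1
L = 209/1000 + 267/1000 + 83/250 + 401/1000 + 599/1000 + 1 = 351/125 = 2.808 bits/symbol.

2.808 bits/symbol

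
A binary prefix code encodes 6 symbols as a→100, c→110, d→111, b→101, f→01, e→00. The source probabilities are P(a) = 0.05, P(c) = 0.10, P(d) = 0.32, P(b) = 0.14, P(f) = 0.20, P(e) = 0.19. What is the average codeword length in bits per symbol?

L̄ = Σ pᵢ·ℓᵢ = 0.05·3 + 0.10·3 + 0.32·3 + 0.14·3 + 0.20·2 + 0.19·2 = 2.61 bits/symbol.

2.61 bits/symbol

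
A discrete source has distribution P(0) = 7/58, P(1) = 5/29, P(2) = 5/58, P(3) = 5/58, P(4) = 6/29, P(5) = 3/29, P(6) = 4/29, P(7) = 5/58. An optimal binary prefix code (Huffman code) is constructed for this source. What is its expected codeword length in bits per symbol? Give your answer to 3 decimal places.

Repeatedly combine the two least-probable nodes; the expected code length is the sum of the merged weights.
merge 5/58 + 5/58 → 5/29
merge 5/58 + 3/29 → 11/58
merge 7/58 + 4/29 → 15/58
merge 5/29 + 5/29 → 10/29
merge 11/58 + 6/29 → 23/58
merge 15/58 + 10/29 → 35/58
merge 23/58 + 35/58 → 1
L = 5/29 + 11/58 + 15/58 + 10/29 + 23/58 + 35/58 + 1 = 86/29 ≈ 2.966 bits/symbol.

2.966 bits/symbol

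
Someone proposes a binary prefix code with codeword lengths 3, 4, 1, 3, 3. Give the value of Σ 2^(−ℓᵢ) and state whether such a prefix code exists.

0.9375; yes

With common denominator 2^4 = 16: Σ 2^(−ℓᵢ) = 2/16 + 1/16 + 8/16 + 2/16 + 2/16 = 15/16 = 0.9375.
Kraft's inequality requires Σ ≤ 1; here Σ = 0.9375 ≤ 1, so such a prefix code exists.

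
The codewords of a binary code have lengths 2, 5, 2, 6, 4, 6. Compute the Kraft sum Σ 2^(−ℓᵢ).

0.625

With common denominator 2^6 = 64: Σ 2^(−ℓᵢ) = 16/64 + 2/64 + 16/64 + 1/64 + 4/64 + 1/64 = 40/64 = 0.625.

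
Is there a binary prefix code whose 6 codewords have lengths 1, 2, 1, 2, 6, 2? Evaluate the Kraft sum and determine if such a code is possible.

With common denominator 2^6 = 64: Σ 2^(−ℓᵢ) = 32/64 + 16/64 + 32/64 + 16/64 + 1/64 + 16/64 = 113/64 = 1.765625.
Kraft's inequality requires Σ ≤ 1; here Σ = 1.765625 > 1, so no such prefix code exists.

1.765625; no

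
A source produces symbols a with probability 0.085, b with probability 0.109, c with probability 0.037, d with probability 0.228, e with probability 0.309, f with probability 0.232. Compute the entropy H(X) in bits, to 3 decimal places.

2.326 bits

H = −Σ pᵢ log₂ pᵢ.
−0.085·log₂(0.085) = 0.3023
−0.109·log₂(0.109) = 0.3485
−0.037·log₂(0.037) = 0.1760
−0.228·log₂(0.228) = 0.4863
−0.309·log₂(0.309) = 0.5235
−0.232·log₂(0.232) = 0.4890
Sum ≈ 2.3257 → 2.326 bits.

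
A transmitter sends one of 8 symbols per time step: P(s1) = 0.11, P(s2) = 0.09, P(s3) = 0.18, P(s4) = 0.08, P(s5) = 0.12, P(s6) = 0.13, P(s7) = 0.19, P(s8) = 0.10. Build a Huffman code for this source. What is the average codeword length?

Repeatedly combine the two least-probable nodes; the expected code length is the sum of the merged weights.
merge 2/25 + 9/100 → 17/100
merge 1/10 + 11/100 → 21/100
merge 3/25 + 13/100 → 1/4
merge 17/100 + 9/50 → 7/20
merge 19/100 + 21/100 → 2/5
merge 1/4 + 7/20 → 3/5
merge 2/5 + 3/5 → 1
L = 17/100 + 21/100 + 1/4 + 7/20 + 2/5 + 3/5 + 1 = 149/50 = 2.98 bits/symbol.

2.98 bits/symbol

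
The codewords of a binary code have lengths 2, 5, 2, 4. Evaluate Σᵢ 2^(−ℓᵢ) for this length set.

0.59375

With common denominator 2^5 = 32: Σ 2^(−ℓᵢ) = 8/32 + 1/32 + 8/32 + 2/32 = 19/32 = 0.59375.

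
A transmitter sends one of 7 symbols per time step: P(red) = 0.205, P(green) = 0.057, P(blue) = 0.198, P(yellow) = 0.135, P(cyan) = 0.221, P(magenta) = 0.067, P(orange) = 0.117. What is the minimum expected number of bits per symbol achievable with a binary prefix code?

Repeatedly combine the two least-probable nodes; the expected code length is the sum of the merged weights.
merge 57/1000 + 67/1000 → 31/250
merge 117/1000 + 31/250 → 241/1000
merge 27/200 + 99/500 → 333/1000
merge 41/200 + 221/1000 → 213/500
merge 241/1000 + 333/1000 → 287/500
merge 213/500 + 287/500 → 1
L = 31/250 + 241/1000 + 333/1000 + 213/500 + 287/500 + 1 = 1349/500 = 2.698 bits/symbol.

2.698 bits/symbol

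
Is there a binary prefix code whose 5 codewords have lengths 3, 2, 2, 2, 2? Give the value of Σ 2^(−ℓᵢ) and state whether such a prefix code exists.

With common denominator 2^3 = 8: Σ 2^(−ℓᵢ) = 1/8 + 2/8 + 2/8 + 2/8 + 2/8 = 9/8 = 1.125.
Kraft's inequality requires Σ ≤ 1; here Σ = 1.125 > 1, so no such prefix code exists.

1.125; no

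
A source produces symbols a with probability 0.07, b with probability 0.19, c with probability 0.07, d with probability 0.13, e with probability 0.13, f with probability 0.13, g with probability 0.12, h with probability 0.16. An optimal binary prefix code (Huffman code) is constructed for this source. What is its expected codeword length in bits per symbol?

Repeatedly combine the two least-probable nodes; the expected code length is the sum of the merged weights.
merge 7/100 + 7/100 → 7/50
merge 3/25 + 13/100 → 1/4
merge 13/100 + 13/100 → 13/50
merge 7/50 + 4/25 → 3/10
merge 19/100 + 1/4 → 11/25
merge 13/50 + 3/10 → 14/25
merge 11/25 + 14/25 → 1
L = 7/50 + 1/4 + 13/50 + 3/10 + 11/25 + 14/25 + 1 = 59/20 = 2.95 bits/symbol.

2.95 bits/symbol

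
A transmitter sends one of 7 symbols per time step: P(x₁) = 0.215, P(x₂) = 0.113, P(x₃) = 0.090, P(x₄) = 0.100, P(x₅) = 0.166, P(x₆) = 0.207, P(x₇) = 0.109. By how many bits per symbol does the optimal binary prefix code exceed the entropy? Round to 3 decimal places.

Entropy H = −Σ p log₂ p ≈ 2.7260 bits.
Huffman merges: 9/100+1/10→19/100; 109/1000+113/1000→111/500; 83/500+19/100→89/250; 207/1000+43/200→211/500; 111/500+89/250→289/500; 211/500+289/500→1. L = 346/125 ≈ 2.7680.
L − H = 2.7680 − 2.7260 = 0.042 bits.

0.042 bits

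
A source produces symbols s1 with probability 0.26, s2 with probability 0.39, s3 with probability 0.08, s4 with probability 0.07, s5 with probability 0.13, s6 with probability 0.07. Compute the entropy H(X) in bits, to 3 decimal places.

2.246 bits

H = −Σ pᵢ log₂ pᵢ.
−0.26·log₂(0.26) = 0.5053
−0.39·log₂(0.39) = 0.5298
−0.08·log₂(0.08) = 0.2915
−0.07·log₂(0.07) = 0.2686
−0.13·log₂(0.13) = 0.3826
−0.07·log₂(0.07) = 0.2686
Sum ≈ 2.2463 → 2.246 bits.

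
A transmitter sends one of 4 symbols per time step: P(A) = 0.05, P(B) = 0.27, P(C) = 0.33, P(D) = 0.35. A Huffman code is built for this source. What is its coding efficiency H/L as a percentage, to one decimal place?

90.6%

Entropy H = −Σ p log₂ p ≈ 1.7840 bits.
Huffman merges: 1/20+27/100→8/25; 8/25+33/100→13/20; 7/20+13/20→1. L = 197/100 ≈ 1.9700.
Efficiency = H/L = 1.7840/1.9700 = 90.6%.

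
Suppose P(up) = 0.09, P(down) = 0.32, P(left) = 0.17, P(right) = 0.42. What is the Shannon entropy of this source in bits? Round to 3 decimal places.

1.799 bits

H = −Σ pᵢ log₂ pᵢ.
−0.09·log₂(0.09) = 0.3127
−0.32·log₂(0.32) = 0.5260
−0.17·log₂(0.17) = 0.4346
−0.42·log₂(0.42) = 0.5256
Sum ≈ 1.7989 → 1.799 bits.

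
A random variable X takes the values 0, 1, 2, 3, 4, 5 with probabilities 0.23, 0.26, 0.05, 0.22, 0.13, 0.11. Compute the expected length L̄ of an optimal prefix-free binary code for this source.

2.45 bits/symbol

Repeatedly combine the two least-probable nodes; the expected code length is the sum of the merged weights.
merge 1/20 + 11/100 → 4/25
merge 13/100 + 4/25 → 29/100
merge 11/50 + 23/100 → 9/20
merge 13/50 + 29/100 → 11/20
merge 9/20 + 11/20 → 1
L = 4/25 + 29/100 + 9/20 + 11/20 + 1 = 49/20 = 2.45 bits/symbol.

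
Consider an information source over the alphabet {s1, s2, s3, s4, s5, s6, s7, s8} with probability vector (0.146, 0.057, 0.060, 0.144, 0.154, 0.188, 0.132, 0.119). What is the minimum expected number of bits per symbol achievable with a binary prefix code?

Repeatedly combine the two least-probable nodes; the expected code length is the sum of the merged weights.
merge 57/1000 + 3/50 → 117/1000
merge 117/1000 + 119/1000 → 59/250
merge 33/250 + 18/125 → 69/250
merge 73/500 + 77/500 → 3/10
merge 47/250 + 59/250 → 53/125
merge 69/250 + 3/10 → 72/125
merge 53/125 + 72/125 → 1
L = 117/1000 + 59/250 + 69/250 + 3/10 + 53/125 + 72/125 + 1 = 2929/1000 = 2.929 bits/symbol.

2.929 bits/symbol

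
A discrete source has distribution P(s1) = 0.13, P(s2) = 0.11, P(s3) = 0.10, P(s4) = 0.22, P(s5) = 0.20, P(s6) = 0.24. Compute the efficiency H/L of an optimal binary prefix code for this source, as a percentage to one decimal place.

98.6%

Entropy H = −Σ p log₂ p ≈ 2.5042 bits.
Huffman merges: 1/10+11/100→21/100; 13/100+1/5→33/100; 21/100+11/50→43/100; 6/25+33/100→57/100; 43/100+57/100→1. L = 127/50 ≈ 2.5400.
Efficiency = H/L = 2.5042/2.5400 = 98.6%.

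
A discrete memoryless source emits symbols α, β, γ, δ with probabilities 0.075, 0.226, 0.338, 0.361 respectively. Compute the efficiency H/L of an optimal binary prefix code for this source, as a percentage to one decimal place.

94.1%

Entropy H = −Σ p log₂ p ≈ 1.8248 bits.
Huffman merges: 3/40+113/500→301/1000; 301/1000+169/500→639/1000; 361/1000+639/1000→1. L = 97/50 ≈ 1.9400.
Efficiency = H/L = 1.8248/1.9400 = 94.1%.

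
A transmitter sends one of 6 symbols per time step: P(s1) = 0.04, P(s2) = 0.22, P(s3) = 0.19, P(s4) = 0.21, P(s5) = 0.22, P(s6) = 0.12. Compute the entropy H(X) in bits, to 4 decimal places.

H = −Σ pᵢ log₂ pᵢ.
−0.04·log₂(0.04) = 0.1858
−0.22·log₂(0.22) = 0.4806
−0.19·log₂(0.19) = 0.4552
−0.21·log₂(0.21) = 0.4728
−0.22·log₂(0.22) = 0.4806
−0.12·log₂(0.12) = 0.3671
Sum ≈ 2.4420 → 2.4420 bits.

2.4420 bits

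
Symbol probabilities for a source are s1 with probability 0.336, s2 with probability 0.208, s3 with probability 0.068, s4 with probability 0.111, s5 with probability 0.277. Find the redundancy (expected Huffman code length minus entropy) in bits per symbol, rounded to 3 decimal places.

0.050 bits

Entropy H = −Σ p log₂ p ≈ 2.1286 bits.
Huffman merges: 17/250+111/1000→179/1000; 179/1000+26/125→387/1000; 277/1000+42/125→613/1000; 387/1000+613/1000→1. L = 2179/1000 ≈ 2.1790.
L − H = 2.1790 − 2.1286 = 0.050 bits.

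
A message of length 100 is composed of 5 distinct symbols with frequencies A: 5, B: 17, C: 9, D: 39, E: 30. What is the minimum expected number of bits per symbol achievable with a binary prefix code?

Probabilities are the counts divided by 100.
Repeatedly combine the two least-probable nodes; the expected code length is the sum of the merged weights.
merge 1/20 + 9/100 → 7/50
merge 7/50 + 17/100 → 31/100
merge 3/10 + 31/100 → 61/100
merge 39/100 + 61/100 → 1
L = 7/50 + 31/100 + 61/100 + 1 = 103/50 = 2.06 bits/symbol.

2.06 bits/symbol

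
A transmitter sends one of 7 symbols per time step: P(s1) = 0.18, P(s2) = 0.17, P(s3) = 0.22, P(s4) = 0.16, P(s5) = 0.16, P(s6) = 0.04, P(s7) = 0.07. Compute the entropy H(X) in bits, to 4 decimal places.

H = −Σ pᵢ log₂ pᵢ.
−0.18·log₂(0.18) = 0.4453
−0.17·log₂(0.17) = 0.4346
−0.22·log₂(0.22) = 0.4806
−0.16·log₂(0.16) = 0.4230
−0.16·log₂(0.16) = 0.4230
−0.04·log₂(0.04) = 0.1858
−0.07·log₂(0.07) = 0.2686
Sum ≈ 2.6608 → 2.6608 bits.

2.6608 bits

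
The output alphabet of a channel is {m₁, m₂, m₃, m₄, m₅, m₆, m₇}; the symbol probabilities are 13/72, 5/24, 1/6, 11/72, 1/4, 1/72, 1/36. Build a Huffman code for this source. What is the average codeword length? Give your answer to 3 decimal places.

2.583 bits/symbol

Repeatedly combine the two least-probable nodes; the expected code length is the sum of the merged weights.
merge 1/72 + 1/36 → 1/24
merge 1/24 + 11/72 → 7/36
merge 1/6 + 13/72 → 25/72
merge 7/36 + 5/24 → 29/72
merge 1/4 + 25/72 → 43/72
merge 29/72 + 43/72 → 1
L = 1/24 + 7/36 + 25/72 + 29/72 + 43/72 + 1 = 31/12 ≈ 2.583 bits/symbol.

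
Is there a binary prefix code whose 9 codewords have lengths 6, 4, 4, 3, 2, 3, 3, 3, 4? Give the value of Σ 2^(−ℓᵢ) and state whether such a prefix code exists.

0.953125; yes

With common denominator 2^6 = 64: Σ 2^(−ℓᵢ) = 1/64 + 4/64 + 4/64 + 8/64 + 16/64 + 8/64 + 8/64 + 8/64 + 4/64 = 61/64 = 0.953125.
Kraft's inequality requires Σ ≤ 1; here Σ = 0.953125 ≤ 1, so such a prefix code exists.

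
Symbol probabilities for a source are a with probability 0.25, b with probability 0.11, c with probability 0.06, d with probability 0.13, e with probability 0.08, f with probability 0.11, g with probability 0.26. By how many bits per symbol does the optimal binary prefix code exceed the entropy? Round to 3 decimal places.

0.006 bits

Entropy H = −Σ p log₂ p ≈ 2.6235 bits.
Huffman merges: 3/50+2/25→7/50; 11/100+11/100→11/50; 13/100+7/50→27/100; 11/50+1/4→47/100; 13/50+27/100→53/100; 47/100+53/100→1. L = 263/100 ≈ 2.6300.
L − H = 2.6300 − 2.6235 = 0.006 bits.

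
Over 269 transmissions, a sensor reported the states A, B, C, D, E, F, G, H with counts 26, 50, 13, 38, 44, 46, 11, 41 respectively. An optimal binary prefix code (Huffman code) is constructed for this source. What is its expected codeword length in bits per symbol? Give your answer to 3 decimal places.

Probabilities are the counts divided by 269.
Repeatedly combine the two least-probable nodes; the expected code length is the sum of the merged weights.
merge 11/269 + 13/269 → 24/269
merge 24/269 + 26/269 → 50/269
merge 38/269 + 41/269 → 79/269
merge 44/269 + 46/269 → 90/269
merge 50/269 + 50/269 → 100/269
merge 79/269 + 90/269 → 169/269
merge 100/269 + 169/269 → 1
L = 24/269 + 50/269 + 79/269 + 90/269 + 100/269 + 169/269 + 1 = 781/269 ≈ 2.903 bits/symbol.

2.903 bits/symbol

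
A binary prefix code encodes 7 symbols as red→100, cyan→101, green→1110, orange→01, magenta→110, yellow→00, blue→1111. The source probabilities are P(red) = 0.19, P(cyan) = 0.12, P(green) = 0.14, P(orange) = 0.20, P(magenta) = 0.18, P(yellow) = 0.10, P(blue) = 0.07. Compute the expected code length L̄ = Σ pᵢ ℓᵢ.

L̄ = Σ pᵢ·ℓᵢ = 0.19·3 + 0.12·3 + 0.14·4 + 0.20·2 + 0.18·3 + 0.10·2 + 0.07·4 = 2.91 bits/symbol.

2.91 bits/symbol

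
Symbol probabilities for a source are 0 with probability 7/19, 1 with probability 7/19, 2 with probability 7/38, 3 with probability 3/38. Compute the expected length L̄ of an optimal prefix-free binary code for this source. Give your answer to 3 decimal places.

1.895 bits/symbol

Repeatedly combine the two least-probable nodes; the expected code length is the sum of the merged weights.
merge 3/38 + 7/38 → 5/19
merge 5/19 + 7/19 → 12/19
merge 7/19 + 12/19 → 1
L = 5/19 + 12/19 + 1 = 36/19 ≈ 1.895 bits/symbol.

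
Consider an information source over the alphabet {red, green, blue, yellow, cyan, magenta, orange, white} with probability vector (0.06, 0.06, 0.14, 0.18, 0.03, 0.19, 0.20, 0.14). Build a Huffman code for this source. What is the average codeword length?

Repeatedly combine the two least-probable nodes; the expected code length is the sum of the merged weights.
merge 3/100 + 3/50 → 9/100
merge 3/50 + 9/100 → 3/20
merge 7/50 + 7/50 → 7/25
merge 3/20 + 9/50 → 33/100
merge 19/100 + 1/5 → 39/100
merge 7/25 + 33/100 → 61/100
merge 39/100 + 61/100 → 1
L = 9/100 + 3/20 + 7/25 + 33/100 + 39/100 + 61/100 + 1 = 57/20 = 2.85 bits/symbol.

2.85 bits/symbol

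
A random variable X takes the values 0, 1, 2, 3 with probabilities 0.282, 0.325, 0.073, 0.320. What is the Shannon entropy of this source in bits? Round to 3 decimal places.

H = −Σ pᵢ log₂ pᵢ.
−0.282·log₂(0.282) = 0.5150
−0.325·log₂(0.325) = 0.5270
−0.073·log₂(0.073) = 0.2756
−0.320·log₂(0.320) = 0.5260
Sum ≈ 1.8437 → 1.844 bits.

1.844 bits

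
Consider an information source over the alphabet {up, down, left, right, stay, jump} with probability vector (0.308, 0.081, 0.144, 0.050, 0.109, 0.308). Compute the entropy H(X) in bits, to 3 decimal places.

H = −Σ pᵢ log₂ pᵢ.
−0.308·log₂(0.308) = 0.5233
−0.081·log₂(0.081) = 0.2937
−0.144·log₂(0.144) = 0.4026
−0.050·log₂(0.050) = 0.2161
−0.109·log₂(0.109) = 0.3485
−0.308·log₂(0.308) = 0.5233
Sum ≈ 2.3075 → 2.308 bits.

2.308 bits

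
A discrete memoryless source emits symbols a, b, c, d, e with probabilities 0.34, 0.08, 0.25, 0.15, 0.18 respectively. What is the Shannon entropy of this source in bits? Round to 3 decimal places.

H = −Σ pᵢ log₂ pᵢ.
−0.34·log₂(0.34) = 0.5292
−0.08·log₂(0.08) = 0.2915
−0.25·log₂(0.25) = 0.5000
−0.15·log₂(0.15) = 0.4105
−0.18·log₂(0.18) = 0.4453
Sum ≈ 2.1765 → 2.177 bits.

2.177 bits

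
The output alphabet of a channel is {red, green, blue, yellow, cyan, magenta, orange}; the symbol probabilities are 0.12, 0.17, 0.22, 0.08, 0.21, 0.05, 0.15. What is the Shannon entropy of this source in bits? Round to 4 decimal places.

H = −Σ pᵢ log₂ pᵢ.
−0.12·log₂(0.12) = 0.3671
−0.17·log₂(0.17) = 0.4346
−0.22·log₂(0.22) = 0.4806
−0.08·log₂(0.08) = 0.2915
−0.21·log₂(0.21) = 0.4728
−0.05·log₂(0.05) = 0.2161
−0.15·log₂(0.15) = 0.4105
Sum ≈ 2.6732 → 2.6732 bits.

2.6732 bits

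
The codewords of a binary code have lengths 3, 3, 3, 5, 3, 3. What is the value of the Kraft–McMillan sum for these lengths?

With common denominator 2^5 = 32: Σ 2^(−ℓᵢ) = 4/32 + 4/32 + 4/32 + 1/32 + 4/32 + 4/32 = 21/32 = 0.65625.

0.65625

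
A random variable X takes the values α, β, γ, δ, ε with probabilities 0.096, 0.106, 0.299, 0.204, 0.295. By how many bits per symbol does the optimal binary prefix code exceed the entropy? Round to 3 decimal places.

0.026 bits

Entropy H = −Σ p log₂ p ≈ 2.1760 bits.
Huffman merges: 12/125+53/500→101/500; 101/500+51/250→203/500; 59/200+299/1000→297/500; 203/500+297/500→1. L = 1101/500 ≈ 2.2020.
L − H = 2.2020 − 2.1760 = 0.026 bits.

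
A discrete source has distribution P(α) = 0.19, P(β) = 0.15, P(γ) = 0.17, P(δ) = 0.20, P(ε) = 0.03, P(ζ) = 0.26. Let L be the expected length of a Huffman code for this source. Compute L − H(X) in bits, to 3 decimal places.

0.108 bits

Entropy H = −Σ p log₂ p ≈ 2.4218 bits.
Huffman merges: 3/100+3/20→9/50; 17/100+9/50→7/20; 19/100+1/5→39/100; 13/50+7/20→61/100; 39/100+61/100→1. L = 253/100 ≈ 2.5300.
L − H = 2.5300 − 2.4218 = 0.108 bits.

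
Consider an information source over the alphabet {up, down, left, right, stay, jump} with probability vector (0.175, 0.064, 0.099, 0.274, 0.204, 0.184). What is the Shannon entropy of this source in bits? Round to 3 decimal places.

H = −Σ pᵢ log₂ pᵢ.
−0.175·log₂(0.175) = 0.4401
−0.064·log₂(0.064) = 0.2538
−0.099·log₂(0.099) = 0.3303
−0.274·log₂(0.274) = 0.5118
−0.204·log₂(0.204) = 0.4678
−0.184·log₂(0.184) = 0.4494
Sum ≈ 2.4531 → 2.453 bits.

2.453 bits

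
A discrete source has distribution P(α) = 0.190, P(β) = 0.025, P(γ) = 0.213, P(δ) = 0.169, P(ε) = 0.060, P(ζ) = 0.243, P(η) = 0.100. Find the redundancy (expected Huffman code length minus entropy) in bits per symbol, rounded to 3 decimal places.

0.055 bits

Entropy H = −Σ p log₂ p ≈ 2.5686 bits.
Huffman merges: 1/40+3/50→17/200; 17/200+1/10→37/200; 169/1000+37/200→177/500; 19/100+213/1000→403/1000; 243/1000+177/500→597/1000; 403/1000+597/1000→1. L = 328/125 ≈ 2.6240.
L − H = 2.6240 − 2.5686 = 0.055 bits.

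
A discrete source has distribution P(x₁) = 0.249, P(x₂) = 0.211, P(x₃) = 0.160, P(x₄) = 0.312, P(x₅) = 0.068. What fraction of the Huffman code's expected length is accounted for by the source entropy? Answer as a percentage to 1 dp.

Entropy H = −Σ p log₂ p ≈ 2.1841 bits.
Huffman merges: 17/250+4/25→57/250; 211/1000+57/250→439/1000; 249/1000+39/125→561/1000; 439/1000+561/1000→1. L = 557/250 ≈ 2.2280.
Efficiency = H/L = 2.1841/2.2280 = 98.0%.

98.0%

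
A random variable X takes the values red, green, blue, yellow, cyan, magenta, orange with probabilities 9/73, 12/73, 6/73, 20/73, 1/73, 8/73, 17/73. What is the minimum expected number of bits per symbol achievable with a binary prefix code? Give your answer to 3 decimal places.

Repeatedly combine the two least-probable nodes; the expected code length is the sum of the merged weights.
merge 1/73 + 6/73 → 7/73
merge 7/73 + 8/73 → 15/73
merge 9/73 + 12/73 → 21/73
merge 15/73 + 17/73 → 32/73
merge 20/73 + 21/73 → 41/73
merge 32/73 + 41/73 → 1
L = 7/73 + 15/73 + 21/73 + 32/73 + 41/73 + 1 = 189/73 ≈ 2.589 bits/symbol.

2.589 bits/symbol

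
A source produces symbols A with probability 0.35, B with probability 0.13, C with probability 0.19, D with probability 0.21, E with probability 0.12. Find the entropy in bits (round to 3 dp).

H = −Σ pᵢ log₂ pᵢ.
−0.35·log₂(0.35) = 0.5301
−0.13·log₂(0.13) = 0.3826
−0.19·log₂(0.19) = 0.4552
−0.21·log₂(0.21) = 0.4728
−0.12·log₂(0.12) = 0.3671
Sum ≈ 2.2079 → 2.208 bits.

2.208 bits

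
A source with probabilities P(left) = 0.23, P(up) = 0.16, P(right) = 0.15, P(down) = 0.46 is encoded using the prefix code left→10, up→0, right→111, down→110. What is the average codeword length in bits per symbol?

L̄ = Σ pᵢ·ℓᵢ = 0.23·2 + 0.16·1 + 0.15·3 + 0.46·3 = 2.45 bits/symbol.

2.45 bits/symbol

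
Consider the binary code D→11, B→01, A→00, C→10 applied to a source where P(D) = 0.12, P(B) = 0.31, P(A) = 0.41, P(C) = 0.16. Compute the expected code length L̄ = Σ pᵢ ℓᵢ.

L̄ = Σ pᵢ·ℓᵢ = 0.12·2 + 0.31·2 + 0.41·2 + 0.16·2 = 2 bits/symbol.

2 bits/symbol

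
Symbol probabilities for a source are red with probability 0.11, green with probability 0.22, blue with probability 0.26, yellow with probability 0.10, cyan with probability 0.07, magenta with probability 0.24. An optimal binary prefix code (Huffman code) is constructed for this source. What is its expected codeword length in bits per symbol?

2.45 bits/symbol

Repeatedly combine the two least-probable nodes; the expected code length is the sum of the merged weights.
merge 7/100 + 1/10 → 17/100
merge 11/100 + 17/100 → 7/25
merge 11/50 + 6/25 → 23/50
merge 13/50 + 7/25 → 27/50
merge 23/50 + 27/50 → 1
L = 17/100 + 7/25 + 23/50 + 27/50 + 1 = 49/20 = 2.45 bits/symbol.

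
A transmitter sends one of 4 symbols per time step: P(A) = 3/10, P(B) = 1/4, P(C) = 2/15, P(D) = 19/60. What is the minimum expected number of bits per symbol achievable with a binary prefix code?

2 bits/symbol

Repeatedly combine the two least-probable nodes; the expected code length is the sum of the merged weights.
merge 2/15 + 1/4 → 23/60
merge 3/10 + 19/60 → 37/60
merge 23/60 + 37/60 → 1
L = 23/60 + 37/60 + 1 = 2 bits/symbol.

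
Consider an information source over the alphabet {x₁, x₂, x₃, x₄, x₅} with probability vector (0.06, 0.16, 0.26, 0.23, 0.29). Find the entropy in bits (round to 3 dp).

2.177 bits

H = −Σ pᵢ log₂ pᵢ.
−0.06·log₂(0.06) = 0.2435
−0.16·log₂(0.16) = 0.4230
−0.26·log₂(0.26) = 0.5053
−0.23·log₂(0.23) = 0.4877
−0.29·log₂(0.29) = 0.5179
Sum ≈ 2.1774 → 2.177 bits.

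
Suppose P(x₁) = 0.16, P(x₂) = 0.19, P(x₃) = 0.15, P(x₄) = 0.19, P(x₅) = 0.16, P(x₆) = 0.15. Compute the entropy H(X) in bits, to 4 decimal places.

2.5776 bits

H = −Σ pᵢ log₂ pᵢ.
−0.16·log₂(0.16) = 0.4230
−0.19·log₂(0.19) = 0.4552
−0.15·log₂(0.15) = 0.4105
−0.19·log₂(0.19) = 0.4552
−0.16·log₂(0.16) = 0.4230
−0.15·log₂(0.15) = 0.4105
Sum ≈ 2.5776 → 2.5776 bits.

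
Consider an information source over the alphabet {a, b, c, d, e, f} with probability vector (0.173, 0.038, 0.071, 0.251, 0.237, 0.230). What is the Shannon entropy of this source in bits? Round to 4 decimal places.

H = −Σ pᵢ log₂ pᵢ.
−0.173·log₂(0.173) = 0.4379
−0.038·log₂(0.038) = 0.1793
−0.071·log₂(0.071) = 0.2709
−0.251·log₂(0.251) = 0.5006
−0.237·log₂(0.237) = 0.4923
−0.230·log₂(0.230) = 0.4877
Sum ≈ 2.3686 → 2.3686 bits.

2.3686 bits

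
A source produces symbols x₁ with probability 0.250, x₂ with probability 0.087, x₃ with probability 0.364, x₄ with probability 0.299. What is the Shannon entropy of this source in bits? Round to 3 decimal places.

H = −Σ pᵢ log₂ pᵢ.
−0.250·log₂(0.250) = 0.5000
−0.087·log₂(0.087) = 0.3065
−0.364·log₂(0.364) = 0.5307
−0.299·log₂(0.299) = 0.5208
Sum ≈ 1.8580 → 1.858 bits.

1.858 bits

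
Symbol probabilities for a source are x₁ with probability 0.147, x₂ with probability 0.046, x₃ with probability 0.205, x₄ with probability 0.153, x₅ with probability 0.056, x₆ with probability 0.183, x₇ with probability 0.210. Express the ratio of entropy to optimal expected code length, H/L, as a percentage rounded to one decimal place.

Entropy H = −Σ p log₂ p ≈ 2.6481 bits.
Huffman merges: 23/500+7/125→51/500; 51/500+147/1000→249/1000; 153/1000+183/1000→42/125; 41/200+21/100→83/200; 249/1000+42/125→117/200; 83/200+117/200→1. L = 2687/1000 ≈ 2.6870.
Efficiency = H/L = 2.6481/2.6870 = 98.6%.

98.6%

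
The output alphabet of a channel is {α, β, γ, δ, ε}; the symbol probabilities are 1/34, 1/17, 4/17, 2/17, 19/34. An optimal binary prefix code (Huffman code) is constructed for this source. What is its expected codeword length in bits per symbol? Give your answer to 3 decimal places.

1.735 bits/symbol

Repeatedly combine the two least-probable nodes; the expected code length is the sum of the merged weights.
merge 1/34 + 1/17 → 3/34
merge 3/34 + 2/17 → 7/34
merge 7/34 + 4/17 → 15/34
merge 15/34 + 19/34 → 1
L = 3/34 + 7/34 + 15/34 + 1 = 59/34 ≈ 1.735 bits/symbol.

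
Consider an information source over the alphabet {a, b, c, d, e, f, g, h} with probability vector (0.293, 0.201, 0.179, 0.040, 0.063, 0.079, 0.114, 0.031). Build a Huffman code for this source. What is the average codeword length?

Repeatedly combine the two least-probable nodes; the expected code length is the sum of the merged weights.
merge 31/1000 + 1/25 → 71/1000
merge 63/1000 + 71/1000 → 67/500
merge 79/1000 + 57/500 → 193/1000
merge 67/500 + 179/1000 → 313/1000
merge 193/1000 + 201/1000 → 197/500
merge 293/1000 + 313/1000 → 303/500
merge 197/500 + 303/500 → 1
L = 71/1000 + 67/500 + 193/1000 + 313/1000 + 197/500 + 303/500 + 1 = 2711/1000 = 2.711 bits/symbol.

2.711 bits/symbol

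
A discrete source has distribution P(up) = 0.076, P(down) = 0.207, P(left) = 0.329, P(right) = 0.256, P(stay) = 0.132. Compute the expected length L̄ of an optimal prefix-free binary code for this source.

2.208 bits/symbol

Repeatedly combine the two least-probable nodes; the expected code length is the sum of the merged weights.
merge 19/250 + 33/250 → 26/125
merge 207/1000 + 26/125 → 83/200
merge 32/125 + 329/1000 → 117/200
merge 83/200 + 117/200 → 1
L = 26/125 + 83/200 + 117/200 + 1 = 276/125 = 2.208 bits/symbol.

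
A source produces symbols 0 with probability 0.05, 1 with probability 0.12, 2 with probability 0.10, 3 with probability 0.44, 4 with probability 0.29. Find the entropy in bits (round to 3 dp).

1.954 bits

H = −Σ pᵢ log₂ pᵢ.
−0.05·log₂(0.05) = 0.2161
−0.12·log₂(0.12) = 0.3671
−0.10·log₂(0.10) = 0.3322
−0.44·log₂(0.44) = 0.5211
−0.29·log₂(0.29) = 0.5179
Sum ≈ 1.9544 → 1.954 bits.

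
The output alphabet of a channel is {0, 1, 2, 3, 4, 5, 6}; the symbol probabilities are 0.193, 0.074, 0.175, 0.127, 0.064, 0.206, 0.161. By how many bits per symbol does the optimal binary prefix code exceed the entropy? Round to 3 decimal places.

Entropy H = −Σ p log₂ p ≈ 2.7017 bits.
Huffman merges: 8/125+37/500→69/500; 127/1000+69/500→53/200; 161/1000+7/40→42/125; 193/1000+103/500→399/1000; 53/200+42/125→601/1000; 399/1000+601/1000→1. L = 2739/1000 ≈ 2.7390.
L − H = 2.7390 − 2.7017 = 0.037 bits.

0.037 bits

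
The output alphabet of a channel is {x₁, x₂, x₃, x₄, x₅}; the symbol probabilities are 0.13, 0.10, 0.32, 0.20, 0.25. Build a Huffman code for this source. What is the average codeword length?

Repeatedly combine the two least-probable nodes; the expected code length is the sum of the merged weights.
merge 1/10 + 13/100 → 23/100
merge 1/5 + 23/100 → 43/100
merge 1/4 + 8/25 → 57/100
merge 43/100 + 57/100 → 1
L = 23/100 + 43/100 + 57/100 + 1 = 223/100 = 2.23 bits/symbol.

2.23 bits/symbol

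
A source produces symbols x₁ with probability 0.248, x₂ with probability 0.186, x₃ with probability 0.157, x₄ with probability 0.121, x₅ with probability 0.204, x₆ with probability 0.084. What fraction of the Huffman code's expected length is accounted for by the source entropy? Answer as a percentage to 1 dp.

98.4%

Entropy H = −Σ p log₂ p ≈ 2.5063 bits.
Huffman merges: 21/250+121/1000→41/200; 157/1000+93/500→343/1000; 51/250+41/200→409/1000; 31/125+343/1000→591/1000; 409/1000+591/1000→1. L = 637/250 ≈ 2.5480.
Efficiency = H/L = 2.5063/2.5480 = 98.4%.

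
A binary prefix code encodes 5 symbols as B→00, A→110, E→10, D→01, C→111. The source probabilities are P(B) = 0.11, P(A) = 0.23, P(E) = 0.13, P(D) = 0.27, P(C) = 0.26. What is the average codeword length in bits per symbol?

L̄ = Σ pᵢ·ℓᵢ = 0.11·2 + 0.23·3 + 0.13·2 + 0.27·2 + 0.26·3 = 2.49 bits/symbol.

2.49 bits/symbol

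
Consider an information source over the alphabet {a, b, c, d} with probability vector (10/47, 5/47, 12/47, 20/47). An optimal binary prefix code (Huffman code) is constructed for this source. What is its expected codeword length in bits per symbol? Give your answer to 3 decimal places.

1.894 bits/symbol

Repeatedly combine the two least-probable nodes; the expected code length is the sum of the merged weights.
merge 5/47 + 10/47 → 15/47
merge 12/47 + 15/47 → 27/47
merge 20/47 + 27/47 → 1
L = 15/47 + 27/47 + 1 = 89/47 ≈ 1.894 bits/symbol.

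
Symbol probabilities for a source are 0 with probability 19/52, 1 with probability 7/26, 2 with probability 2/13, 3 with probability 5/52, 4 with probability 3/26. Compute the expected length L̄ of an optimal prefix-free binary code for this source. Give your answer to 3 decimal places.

2.212 bits/symbol

Repeatedly combine the two least-probable nodes; the expected code length is the sum of the merged weights.
merge 5/52 + 3/26 → 11/52
merge 2/13 + 11/52 → 19/52
merge 7/26 + 19/52 → 33/52
merge 19/52 + 33/52 → 1
L = 11/52 + 19/52 + 33/52 + 1 = 115/52 ≈ 2.212 bits/symbol.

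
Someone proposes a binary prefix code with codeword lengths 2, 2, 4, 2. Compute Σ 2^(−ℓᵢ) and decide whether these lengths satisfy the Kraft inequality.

With common denominator 2^4 = 16: Σ 2^(−ℓᵢ) = 4/16 + 4/16 + 1/16 + 4/16 = 13/16 = 0.8125.
Kraft's inequality requires Σ ≤ 1; here Σ = 0.8125 ≤ 1, so such a prefix code exists.

0.8125; yes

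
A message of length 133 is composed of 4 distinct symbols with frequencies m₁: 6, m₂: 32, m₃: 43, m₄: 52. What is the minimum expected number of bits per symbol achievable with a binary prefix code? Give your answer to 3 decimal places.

Probabilities are the counts divided by 133.
Repeatedly combine the two least-probable nodes; the expected code length is the sum of the merged weights.
merge 6/133 + 32/133 → 2/7
merge 2/7 + 43/133 → 81/133
merge 52/133 + 81/133 → 1
L = 2/7 + 81/133 + 1 = 36/19 ≈ 1.895 bits/symbol.

1.895 bits/symbol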